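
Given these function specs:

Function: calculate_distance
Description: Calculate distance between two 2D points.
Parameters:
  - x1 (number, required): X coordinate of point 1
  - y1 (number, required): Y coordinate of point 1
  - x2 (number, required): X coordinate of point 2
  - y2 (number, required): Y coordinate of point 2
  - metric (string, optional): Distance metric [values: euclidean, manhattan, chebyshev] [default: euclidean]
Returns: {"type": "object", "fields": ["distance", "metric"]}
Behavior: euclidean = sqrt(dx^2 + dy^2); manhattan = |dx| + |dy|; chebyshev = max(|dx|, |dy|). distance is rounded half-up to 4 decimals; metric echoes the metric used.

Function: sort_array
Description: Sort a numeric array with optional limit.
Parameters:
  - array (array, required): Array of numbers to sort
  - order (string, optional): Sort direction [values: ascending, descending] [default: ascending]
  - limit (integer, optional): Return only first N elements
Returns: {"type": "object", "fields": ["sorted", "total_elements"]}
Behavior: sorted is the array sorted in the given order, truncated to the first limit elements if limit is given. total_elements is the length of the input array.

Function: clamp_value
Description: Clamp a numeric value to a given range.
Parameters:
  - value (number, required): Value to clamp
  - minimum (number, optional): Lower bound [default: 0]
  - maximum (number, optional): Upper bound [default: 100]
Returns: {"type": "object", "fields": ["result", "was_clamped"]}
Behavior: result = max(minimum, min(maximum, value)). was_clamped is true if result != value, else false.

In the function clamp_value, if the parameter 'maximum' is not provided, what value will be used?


The clamp_value spec declares:
  - maximum (number, optional): Upper bound [default: 100]
Default:
100


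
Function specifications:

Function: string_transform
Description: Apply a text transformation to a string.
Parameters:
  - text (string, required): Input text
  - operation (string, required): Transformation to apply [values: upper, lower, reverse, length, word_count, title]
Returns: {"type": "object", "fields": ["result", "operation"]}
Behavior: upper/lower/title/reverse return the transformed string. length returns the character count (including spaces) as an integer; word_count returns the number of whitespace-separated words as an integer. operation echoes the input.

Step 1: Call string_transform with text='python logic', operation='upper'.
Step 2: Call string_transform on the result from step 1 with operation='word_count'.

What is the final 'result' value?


Step 1: string_transform(text='python logic', operation='upper')
  -> result = 'PYTHON LOGIC'
Step 2: string_transform(text='PYTHON LOGIC', operation='word_count')
  words: PYTHON, LOGIC -> 2
  -> result = 2
2


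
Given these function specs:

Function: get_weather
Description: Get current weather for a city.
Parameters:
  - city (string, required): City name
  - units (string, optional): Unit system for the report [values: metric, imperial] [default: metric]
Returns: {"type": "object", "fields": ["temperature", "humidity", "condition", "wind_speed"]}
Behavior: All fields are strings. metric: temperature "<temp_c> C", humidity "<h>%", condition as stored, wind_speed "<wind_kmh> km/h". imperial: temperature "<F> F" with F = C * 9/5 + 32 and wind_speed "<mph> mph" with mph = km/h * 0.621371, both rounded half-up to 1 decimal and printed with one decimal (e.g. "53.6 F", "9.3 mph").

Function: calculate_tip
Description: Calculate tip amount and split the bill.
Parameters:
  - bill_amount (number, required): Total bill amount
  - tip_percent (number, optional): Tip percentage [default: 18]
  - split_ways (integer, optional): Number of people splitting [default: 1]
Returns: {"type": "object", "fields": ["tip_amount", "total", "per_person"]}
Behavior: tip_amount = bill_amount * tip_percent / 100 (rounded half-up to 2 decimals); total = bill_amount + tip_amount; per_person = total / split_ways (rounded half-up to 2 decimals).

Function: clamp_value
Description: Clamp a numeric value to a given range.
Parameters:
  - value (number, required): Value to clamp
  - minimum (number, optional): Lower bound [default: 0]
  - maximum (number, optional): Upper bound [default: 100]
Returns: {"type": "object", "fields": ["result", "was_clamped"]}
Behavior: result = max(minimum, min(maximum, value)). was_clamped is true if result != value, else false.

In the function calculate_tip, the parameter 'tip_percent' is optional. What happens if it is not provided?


The calculate_tip spec declares:
  - tip_percent (number, optional): Tip percentage [default: 18]
It defaults to 18


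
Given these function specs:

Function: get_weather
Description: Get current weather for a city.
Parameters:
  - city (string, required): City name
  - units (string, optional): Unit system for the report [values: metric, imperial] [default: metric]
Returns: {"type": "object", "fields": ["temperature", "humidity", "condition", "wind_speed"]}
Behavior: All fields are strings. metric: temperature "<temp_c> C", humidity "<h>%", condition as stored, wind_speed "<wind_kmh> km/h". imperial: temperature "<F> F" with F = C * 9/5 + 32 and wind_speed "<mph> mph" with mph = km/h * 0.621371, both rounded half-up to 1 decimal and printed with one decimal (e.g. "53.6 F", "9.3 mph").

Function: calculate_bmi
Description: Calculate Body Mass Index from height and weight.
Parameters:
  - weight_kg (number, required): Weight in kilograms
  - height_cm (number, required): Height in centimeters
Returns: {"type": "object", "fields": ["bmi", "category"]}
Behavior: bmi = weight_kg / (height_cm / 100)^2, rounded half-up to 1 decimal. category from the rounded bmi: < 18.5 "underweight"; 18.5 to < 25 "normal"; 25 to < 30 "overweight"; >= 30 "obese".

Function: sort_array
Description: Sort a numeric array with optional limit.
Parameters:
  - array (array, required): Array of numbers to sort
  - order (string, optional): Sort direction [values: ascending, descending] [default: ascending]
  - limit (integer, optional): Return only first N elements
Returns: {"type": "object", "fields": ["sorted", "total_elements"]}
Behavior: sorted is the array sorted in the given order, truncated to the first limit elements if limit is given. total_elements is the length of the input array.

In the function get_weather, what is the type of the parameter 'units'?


The get_weather spec declares:
  - units (string, optional): Unit system for the report [values: metric, imperial] [default: metric]
Type:
string


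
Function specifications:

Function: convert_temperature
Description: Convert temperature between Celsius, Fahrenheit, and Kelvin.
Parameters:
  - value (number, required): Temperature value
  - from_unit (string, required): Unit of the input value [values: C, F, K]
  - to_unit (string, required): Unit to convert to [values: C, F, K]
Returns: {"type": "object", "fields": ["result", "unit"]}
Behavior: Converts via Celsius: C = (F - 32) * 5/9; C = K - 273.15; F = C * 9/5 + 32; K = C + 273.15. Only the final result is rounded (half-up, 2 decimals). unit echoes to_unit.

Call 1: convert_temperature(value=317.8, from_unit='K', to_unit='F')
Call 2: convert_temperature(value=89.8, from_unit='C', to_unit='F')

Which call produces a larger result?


Call 1:
  To C: 317.8 - 273.15 = 44.65
  To F: 44.65 * 9/5 + 32 = 112.37
  Round to 2 decimals: 112.37
  -> 112.37 F
Call 2:
  Input already in C: 89.8
  To F: 89.8 * 9/5 + 32 = 193.64
  Round to 2 decimals: 193.64
  -> 193.64 F
Call 2 (193.64 F)


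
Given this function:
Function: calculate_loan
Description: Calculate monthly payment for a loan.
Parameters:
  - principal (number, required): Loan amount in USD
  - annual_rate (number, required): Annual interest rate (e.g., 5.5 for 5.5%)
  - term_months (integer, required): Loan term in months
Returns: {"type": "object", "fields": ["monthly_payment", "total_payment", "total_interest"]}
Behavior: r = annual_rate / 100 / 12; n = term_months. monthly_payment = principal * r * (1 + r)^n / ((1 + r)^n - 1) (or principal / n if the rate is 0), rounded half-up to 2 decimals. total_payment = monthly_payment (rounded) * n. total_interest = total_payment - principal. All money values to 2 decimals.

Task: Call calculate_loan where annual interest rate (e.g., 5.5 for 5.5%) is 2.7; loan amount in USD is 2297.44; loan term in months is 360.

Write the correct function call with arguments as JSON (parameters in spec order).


Mapping each described value to its parameter name:
  'Annual interest rate (e.g., 5.5 for 5.5%)' -> annual_rate = 2.7
  'Loan amount in USD' -> principal = 2297.44
  'Loan term in months' -> term_months = 360
calculate_loan({"principal": 2297.44, "annual_rate": 2.7, "term_months": 360})


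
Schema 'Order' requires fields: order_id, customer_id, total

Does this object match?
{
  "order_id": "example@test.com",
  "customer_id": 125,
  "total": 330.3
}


Checking required fields... All present.
Valid - all required fields present


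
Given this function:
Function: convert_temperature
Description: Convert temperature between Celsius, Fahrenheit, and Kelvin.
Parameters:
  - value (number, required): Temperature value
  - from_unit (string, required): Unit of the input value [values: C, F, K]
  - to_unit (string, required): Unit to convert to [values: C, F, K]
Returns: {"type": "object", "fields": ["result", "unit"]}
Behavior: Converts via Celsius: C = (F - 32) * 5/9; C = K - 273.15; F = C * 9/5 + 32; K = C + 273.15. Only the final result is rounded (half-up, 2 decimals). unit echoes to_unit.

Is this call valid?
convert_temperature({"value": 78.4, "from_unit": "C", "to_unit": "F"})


Checking all required parameters present and types match... All valid.
Valid


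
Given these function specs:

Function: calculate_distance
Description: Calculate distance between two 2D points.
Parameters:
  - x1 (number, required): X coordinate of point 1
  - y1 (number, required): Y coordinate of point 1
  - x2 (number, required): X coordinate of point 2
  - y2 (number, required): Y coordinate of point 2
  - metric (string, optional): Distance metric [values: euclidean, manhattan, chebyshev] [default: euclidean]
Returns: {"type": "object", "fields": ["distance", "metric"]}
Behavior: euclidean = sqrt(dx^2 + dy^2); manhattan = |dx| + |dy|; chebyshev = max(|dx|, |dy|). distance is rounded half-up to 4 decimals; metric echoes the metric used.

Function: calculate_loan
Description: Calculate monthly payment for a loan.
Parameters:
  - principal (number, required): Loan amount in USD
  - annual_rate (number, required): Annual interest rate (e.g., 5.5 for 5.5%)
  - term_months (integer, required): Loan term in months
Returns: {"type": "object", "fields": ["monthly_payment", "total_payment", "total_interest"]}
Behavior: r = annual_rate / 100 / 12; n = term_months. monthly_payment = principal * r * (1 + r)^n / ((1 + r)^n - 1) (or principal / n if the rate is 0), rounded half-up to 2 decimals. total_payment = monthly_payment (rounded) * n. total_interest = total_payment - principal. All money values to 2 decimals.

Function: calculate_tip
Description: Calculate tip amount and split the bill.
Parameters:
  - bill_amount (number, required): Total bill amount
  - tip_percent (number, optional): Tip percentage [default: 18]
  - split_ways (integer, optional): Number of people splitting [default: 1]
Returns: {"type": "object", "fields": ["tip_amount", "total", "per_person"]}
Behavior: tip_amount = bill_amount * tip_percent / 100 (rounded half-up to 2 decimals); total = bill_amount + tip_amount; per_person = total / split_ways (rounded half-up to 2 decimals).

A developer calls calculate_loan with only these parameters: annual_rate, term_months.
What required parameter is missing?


Required parameters: principal, annual_rate, term_months
Provided: annual_rate, term_months
Missing: principal
principal


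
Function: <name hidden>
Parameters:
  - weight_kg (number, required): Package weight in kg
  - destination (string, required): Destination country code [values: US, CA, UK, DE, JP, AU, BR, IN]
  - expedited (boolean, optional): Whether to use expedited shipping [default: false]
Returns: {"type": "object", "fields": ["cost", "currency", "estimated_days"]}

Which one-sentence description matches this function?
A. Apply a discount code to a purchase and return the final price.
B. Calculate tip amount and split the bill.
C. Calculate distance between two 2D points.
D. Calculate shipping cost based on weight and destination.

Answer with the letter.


Parameters weight_kg, destination, expedited and return ["cost", "currency", "estimated_days"] fit: Calculate shipping cost based on weight and destination.
D


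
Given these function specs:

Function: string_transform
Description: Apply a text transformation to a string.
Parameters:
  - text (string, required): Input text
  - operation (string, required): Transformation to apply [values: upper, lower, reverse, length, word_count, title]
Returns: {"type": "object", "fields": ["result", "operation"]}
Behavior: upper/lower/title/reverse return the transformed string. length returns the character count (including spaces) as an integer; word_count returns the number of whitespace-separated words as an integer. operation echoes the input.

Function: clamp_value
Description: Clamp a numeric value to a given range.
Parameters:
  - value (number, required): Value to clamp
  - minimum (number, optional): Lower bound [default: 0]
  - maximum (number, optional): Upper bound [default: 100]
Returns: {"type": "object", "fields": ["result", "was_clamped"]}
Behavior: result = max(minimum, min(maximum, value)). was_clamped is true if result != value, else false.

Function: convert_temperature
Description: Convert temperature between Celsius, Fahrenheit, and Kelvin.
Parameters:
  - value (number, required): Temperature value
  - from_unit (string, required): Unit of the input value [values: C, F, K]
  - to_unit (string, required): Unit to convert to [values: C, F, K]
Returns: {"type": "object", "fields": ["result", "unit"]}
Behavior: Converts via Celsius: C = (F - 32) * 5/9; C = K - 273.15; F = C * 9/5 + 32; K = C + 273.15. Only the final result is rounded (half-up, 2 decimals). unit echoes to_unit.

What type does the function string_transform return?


The string_transform spec declares Returns: {"type": "object", "fields": ["result", "operation"]}
Type:
object


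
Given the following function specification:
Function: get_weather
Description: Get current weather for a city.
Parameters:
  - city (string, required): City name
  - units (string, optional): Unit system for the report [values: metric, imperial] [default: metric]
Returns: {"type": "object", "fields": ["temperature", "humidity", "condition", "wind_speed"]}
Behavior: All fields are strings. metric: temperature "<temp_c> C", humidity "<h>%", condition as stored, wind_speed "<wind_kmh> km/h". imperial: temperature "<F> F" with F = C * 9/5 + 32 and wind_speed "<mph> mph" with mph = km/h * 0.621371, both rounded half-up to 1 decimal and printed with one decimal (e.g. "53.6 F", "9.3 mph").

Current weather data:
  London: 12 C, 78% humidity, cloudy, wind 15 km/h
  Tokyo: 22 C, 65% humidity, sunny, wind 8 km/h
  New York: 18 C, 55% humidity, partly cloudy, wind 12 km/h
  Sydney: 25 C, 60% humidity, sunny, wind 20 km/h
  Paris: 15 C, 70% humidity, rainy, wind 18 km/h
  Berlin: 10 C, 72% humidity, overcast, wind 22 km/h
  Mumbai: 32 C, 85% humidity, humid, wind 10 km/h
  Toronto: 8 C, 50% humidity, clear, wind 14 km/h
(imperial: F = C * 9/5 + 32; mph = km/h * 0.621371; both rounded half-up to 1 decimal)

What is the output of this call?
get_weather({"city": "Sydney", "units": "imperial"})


Sydney record: 25 C, 60%, sunny, 20 km/h
imperial: temperature = 25 * 9/5 + 32 = 77 -> 77.0 F
imperial: wind_speed = 20 * 0.621371 = 12.42742 -> 12.4 mph
Output:
{"temperature": "77.0 F", "humidity": "60%", "condition": "sunny", "wind_speed": "12.4 mph"}


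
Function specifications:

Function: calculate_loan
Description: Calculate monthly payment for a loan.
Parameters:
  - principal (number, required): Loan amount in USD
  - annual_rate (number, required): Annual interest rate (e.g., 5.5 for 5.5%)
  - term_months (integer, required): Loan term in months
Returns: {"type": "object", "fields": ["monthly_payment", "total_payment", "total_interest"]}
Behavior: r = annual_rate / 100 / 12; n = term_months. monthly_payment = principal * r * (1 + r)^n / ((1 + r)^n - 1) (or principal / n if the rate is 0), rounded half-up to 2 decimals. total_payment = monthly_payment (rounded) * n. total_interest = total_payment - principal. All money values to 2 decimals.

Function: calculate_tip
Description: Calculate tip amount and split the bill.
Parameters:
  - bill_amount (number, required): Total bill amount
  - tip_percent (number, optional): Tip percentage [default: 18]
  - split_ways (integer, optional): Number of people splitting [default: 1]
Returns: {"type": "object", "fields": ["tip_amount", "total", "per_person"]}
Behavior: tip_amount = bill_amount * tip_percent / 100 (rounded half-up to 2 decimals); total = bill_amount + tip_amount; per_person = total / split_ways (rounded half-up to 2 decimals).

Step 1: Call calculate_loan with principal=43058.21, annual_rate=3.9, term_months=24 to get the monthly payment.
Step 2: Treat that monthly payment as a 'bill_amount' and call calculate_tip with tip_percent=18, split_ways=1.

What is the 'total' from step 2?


Step 1: calculate_loan(principal=43058.21, annual_rate=3.9, term_months=24)
  r = 3.9 / 100 / 12 = 0.00325 (keep full precision)
  (1 + r)^24 = 1.08098593
  monthly_payment = 43058.21 * 0.00325 * 1.08098593 / (1.08098593 - 1) = 1867.883536 -> 1867.88
  total_payment = 1867.88 * 24 = 44829.12
  total_interest = 44829.12 - 43058.21 = 1770.91
  -> monthly_payment = 1867.88
Step 2: calculate_tip(bill_amount=1867.88, tip_percent=18, split_ways=1)
  tip_amount = 1867.88 * 18/100 = 336.2184 -> 336.22
  total = 1867.88 + 336.22 = 2204.10
  per_person = 2204.10 / 1 = 2204.1 -> 2204.10
  -> total = 2204.10
$2204.10


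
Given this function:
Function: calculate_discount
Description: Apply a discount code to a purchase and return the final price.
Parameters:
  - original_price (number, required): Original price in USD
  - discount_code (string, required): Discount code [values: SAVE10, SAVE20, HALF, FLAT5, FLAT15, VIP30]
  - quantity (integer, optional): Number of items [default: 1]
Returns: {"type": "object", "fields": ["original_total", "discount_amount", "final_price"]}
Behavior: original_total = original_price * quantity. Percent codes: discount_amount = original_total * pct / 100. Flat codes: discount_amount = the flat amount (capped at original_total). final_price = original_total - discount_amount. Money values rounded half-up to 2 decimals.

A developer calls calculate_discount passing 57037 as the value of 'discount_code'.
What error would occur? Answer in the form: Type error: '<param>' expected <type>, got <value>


Spec: 'discount_code' is declared as string; 57037 is an integer.
Type error: 'discount_code' expected string, got 57037


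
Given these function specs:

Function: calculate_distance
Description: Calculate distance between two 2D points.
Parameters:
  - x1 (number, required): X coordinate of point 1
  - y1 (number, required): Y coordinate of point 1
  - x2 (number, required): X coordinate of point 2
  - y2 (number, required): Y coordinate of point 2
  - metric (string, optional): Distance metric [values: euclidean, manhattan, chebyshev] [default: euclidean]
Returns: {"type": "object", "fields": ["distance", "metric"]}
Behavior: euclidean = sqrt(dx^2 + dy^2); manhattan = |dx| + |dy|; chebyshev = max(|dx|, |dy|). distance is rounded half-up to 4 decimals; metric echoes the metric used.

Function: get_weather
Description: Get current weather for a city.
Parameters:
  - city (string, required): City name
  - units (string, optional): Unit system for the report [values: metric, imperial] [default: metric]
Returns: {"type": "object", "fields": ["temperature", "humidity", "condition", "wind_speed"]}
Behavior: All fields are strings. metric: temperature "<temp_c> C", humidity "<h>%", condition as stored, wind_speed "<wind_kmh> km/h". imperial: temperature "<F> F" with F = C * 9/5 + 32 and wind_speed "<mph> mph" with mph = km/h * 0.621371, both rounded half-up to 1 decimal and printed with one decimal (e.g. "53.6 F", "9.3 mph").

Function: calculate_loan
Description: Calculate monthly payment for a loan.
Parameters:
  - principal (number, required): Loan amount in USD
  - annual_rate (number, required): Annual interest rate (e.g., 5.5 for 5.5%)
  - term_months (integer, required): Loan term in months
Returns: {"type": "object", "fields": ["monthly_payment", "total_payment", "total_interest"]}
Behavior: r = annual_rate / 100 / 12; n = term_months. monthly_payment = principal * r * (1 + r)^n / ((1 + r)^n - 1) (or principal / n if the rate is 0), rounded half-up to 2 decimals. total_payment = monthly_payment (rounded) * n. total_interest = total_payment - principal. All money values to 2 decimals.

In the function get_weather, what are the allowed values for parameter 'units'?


The get_weather spec declares:
  - units (string, optional): Unit system for the report [values: metric, imperial] [default: metric]
Allowed values:
metric, imperial


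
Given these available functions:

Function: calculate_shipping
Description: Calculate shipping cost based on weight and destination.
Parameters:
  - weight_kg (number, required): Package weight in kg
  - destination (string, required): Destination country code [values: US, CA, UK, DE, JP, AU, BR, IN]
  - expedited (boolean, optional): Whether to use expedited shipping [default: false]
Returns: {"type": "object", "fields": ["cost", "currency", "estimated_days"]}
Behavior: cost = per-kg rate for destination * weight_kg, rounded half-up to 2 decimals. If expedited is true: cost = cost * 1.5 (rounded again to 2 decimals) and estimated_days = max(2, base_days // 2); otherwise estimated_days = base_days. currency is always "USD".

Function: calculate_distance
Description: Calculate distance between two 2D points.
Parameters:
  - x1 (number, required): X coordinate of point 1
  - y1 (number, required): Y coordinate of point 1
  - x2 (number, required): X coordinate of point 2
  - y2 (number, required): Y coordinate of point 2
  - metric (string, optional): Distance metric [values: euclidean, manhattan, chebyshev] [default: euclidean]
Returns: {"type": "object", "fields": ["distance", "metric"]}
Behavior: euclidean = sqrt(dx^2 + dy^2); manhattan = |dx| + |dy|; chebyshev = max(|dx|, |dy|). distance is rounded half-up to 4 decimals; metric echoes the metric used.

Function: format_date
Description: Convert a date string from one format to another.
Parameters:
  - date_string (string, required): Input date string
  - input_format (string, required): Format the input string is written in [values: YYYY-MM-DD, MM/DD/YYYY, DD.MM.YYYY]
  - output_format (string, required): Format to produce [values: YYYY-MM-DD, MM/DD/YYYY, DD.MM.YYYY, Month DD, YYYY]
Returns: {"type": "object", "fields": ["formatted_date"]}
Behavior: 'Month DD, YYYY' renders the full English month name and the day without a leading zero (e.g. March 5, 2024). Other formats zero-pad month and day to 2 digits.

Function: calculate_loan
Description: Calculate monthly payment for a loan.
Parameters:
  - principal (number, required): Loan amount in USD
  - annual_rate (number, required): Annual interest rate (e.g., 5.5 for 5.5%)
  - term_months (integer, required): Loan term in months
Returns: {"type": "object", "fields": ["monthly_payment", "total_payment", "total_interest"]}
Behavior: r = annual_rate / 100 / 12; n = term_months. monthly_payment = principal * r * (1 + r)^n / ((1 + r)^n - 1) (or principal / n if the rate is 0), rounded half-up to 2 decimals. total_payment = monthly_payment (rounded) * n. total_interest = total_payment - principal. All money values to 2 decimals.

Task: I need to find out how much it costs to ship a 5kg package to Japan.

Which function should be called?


The task needs a function whose description is: Calculate shipping cost based on weight and destination.
calculate_shipping


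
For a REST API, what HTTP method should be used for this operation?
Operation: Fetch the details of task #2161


GET = read, POST = create, PUT = update/replace, DELETE = remove
This operation is a read.
GET


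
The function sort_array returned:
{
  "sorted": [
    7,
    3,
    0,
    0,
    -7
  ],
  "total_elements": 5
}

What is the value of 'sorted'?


[7, 3, 0, 0, -7]


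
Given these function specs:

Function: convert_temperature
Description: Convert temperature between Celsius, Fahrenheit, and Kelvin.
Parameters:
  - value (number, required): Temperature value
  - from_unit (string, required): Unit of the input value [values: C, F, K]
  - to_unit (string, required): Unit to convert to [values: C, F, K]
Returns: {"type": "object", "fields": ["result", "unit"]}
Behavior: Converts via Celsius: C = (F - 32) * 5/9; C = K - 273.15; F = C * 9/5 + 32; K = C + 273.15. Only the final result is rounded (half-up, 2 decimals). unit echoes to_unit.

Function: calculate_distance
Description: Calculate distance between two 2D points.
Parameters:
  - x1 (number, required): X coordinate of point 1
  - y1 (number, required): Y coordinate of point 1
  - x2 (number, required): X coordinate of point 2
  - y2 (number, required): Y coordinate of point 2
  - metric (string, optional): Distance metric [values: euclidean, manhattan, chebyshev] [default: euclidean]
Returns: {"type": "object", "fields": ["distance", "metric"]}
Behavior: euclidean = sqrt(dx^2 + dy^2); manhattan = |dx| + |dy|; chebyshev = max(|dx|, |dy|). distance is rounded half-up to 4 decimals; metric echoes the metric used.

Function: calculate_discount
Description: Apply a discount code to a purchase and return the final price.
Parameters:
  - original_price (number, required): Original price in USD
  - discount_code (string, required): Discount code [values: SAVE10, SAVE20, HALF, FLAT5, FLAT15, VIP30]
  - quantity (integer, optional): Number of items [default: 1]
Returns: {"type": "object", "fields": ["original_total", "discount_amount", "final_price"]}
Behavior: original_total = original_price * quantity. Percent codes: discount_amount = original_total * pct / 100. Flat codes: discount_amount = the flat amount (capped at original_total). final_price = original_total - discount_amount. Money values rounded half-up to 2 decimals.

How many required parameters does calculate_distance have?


Parameters of calculate_distance: x1 (required), y1 (required), x2 (required), y2 (required), metric (optional)
Required count:
4


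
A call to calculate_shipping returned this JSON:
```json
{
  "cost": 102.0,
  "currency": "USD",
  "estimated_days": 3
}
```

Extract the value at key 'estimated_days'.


3


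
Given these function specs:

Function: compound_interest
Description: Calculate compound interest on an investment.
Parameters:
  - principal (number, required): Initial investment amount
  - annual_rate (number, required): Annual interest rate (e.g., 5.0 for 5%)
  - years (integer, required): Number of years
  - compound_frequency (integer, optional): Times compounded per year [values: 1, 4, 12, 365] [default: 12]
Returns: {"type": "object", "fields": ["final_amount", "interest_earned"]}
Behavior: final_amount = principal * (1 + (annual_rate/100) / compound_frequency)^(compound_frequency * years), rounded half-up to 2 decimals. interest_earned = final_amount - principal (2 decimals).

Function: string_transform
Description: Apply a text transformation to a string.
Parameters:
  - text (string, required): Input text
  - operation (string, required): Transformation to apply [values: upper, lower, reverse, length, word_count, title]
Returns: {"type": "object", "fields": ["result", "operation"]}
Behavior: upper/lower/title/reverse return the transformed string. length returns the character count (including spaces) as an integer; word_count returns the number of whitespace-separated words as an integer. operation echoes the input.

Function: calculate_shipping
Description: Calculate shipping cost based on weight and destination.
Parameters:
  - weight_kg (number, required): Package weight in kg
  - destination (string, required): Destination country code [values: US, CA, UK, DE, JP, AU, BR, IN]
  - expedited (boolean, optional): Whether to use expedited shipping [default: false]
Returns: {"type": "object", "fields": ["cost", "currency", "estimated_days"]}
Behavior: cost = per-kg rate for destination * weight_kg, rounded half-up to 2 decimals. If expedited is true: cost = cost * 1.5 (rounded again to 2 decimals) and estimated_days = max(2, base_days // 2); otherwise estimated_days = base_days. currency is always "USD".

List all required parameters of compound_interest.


Parameters of compound_interest and their required/optional flag:
  principal: required
  annual_rate: required
  years: required
  compound_frequency: optional
annual_rate, principal, years


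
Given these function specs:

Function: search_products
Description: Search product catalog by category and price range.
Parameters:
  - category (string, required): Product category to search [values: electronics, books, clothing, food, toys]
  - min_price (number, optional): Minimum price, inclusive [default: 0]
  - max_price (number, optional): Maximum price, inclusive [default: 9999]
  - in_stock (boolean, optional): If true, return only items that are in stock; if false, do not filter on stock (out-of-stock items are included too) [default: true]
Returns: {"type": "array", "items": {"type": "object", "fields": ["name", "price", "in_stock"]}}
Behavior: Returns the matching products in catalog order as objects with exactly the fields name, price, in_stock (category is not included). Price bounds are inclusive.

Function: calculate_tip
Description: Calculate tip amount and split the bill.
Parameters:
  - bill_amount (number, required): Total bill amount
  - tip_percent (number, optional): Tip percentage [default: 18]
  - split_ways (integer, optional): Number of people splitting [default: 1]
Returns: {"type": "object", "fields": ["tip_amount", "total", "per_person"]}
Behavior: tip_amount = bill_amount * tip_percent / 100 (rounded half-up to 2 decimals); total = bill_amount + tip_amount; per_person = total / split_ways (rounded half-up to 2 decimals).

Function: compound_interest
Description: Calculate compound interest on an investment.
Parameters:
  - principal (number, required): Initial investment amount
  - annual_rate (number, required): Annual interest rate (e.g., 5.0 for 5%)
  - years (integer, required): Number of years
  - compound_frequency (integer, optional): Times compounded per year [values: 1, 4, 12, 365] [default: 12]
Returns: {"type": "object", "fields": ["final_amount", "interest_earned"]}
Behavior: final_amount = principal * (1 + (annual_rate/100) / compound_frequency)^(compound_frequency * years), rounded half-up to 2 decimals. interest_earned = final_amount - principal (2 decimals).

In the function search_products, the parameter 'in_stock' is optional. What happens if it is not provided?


The search_products spec declares:
  - in_stock (boolean, optional): If true, return only items that are in stock; if false, do not filter on stock (out-of-stock items are included too) [default: true]
It defaults to true


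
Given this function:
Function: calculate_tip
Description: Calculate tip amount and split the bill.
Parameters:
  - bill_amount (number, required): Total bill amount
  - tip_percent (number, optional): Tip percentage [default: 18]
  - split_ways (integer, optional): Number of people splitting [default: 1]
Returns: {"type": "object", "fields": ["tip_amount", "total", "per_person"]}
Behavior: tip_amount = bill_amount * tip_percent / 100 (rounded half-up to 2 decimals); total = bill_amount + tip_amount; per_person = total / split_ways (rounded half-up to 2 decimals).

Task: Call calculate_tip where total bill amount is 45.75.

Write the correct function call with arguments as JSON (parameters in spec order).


Mapping each described value to its parameter name:
  'Total bill amount' -> bill_amount = 45.75
calculate_tip({"bill_amount": 45.75})


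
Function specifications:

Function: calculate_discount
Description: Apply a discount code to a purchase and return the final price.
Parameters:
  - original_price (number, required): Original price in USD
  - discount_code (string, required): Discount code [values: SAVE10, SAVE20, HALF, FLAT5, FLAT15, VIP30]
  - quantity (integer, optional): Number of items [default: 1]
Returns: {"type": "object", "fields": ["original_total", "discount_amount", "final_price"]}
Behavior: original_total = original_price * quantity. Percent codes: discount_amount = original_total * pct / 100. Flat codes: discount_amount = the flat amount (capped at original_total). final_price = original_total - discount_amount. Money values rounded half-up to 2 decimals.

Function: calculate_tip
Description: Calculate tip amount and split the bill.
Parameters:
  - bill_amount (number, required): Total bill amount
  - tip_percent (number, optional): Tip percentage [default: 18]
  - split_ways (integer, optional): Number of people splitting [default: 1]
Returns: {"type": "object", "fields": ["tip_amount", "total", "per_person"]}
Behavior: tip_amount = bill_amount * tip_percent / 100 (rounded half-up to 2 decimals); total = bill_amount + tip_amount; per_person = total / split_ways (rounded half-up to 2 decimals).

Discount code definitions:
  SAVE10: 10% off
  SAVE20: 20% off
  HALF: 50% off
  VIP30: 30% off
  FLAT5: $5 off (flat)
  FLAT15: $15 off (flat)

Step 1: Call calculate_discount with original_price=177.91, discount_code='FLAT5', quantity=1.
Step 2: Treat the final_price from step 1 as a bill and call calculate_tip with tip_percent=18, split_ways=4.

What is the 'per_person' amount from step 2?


Step 1: calculate_discount(original_price=177.91, discount_code=FLAT5, quantity=1)
  original_total = 177.91 * 1 = 177.91
  FLAT5 = $5 flat: discount_amount = min(5.00, 177.91) = 5.00
  final_price = 177.91 - 5.00 = 172.91
  -> final_price = 172.91
Step 2: calculate_tip(bill_amount=172.91, tip_percent=18, split_ways=4)
  tip_amount = 172.91 * 18/100 = 31.1238 -> 31.12
  total = 172.91 + 31.12 = 204.03
  per_person = 204.03 / 4 = 51.0075 -> 51.01
  -> per_person = 51.01
$51.01


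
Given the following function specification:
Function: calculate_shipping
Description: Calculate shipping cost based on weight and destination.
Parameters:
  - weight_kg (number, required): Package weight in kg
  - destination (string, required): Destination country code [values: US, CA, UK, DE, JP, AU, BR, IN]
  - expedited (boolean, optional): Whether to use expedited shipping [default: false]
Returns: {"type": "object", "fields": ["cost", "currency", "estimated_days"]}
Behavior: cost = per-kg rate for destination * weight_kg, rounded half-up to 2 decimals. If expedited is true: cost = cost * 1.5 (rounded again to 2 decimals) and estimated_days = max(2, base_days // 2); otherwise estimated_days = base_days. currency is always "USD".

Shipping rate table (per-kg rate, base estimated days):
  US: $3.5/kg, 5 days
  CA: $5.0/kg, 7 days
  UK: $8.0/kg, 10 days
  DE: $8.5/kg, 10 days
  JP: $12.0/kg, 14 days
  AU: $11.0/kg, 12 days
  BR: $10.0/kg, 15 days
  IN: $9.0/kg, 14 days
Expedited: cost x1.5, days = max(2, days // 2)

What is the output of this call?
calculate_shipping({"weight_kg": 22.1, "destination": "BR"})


Defaults applied: expedited=false
Rate for BR: $10.0/kg, base 15 days
cost = 10.0 * 22.1 = 221 -> 221.00
expedited not set/false: estimated_days = 15
Output:
{"cost": 221.0, "currency": "USD", "estimated_days": 15}


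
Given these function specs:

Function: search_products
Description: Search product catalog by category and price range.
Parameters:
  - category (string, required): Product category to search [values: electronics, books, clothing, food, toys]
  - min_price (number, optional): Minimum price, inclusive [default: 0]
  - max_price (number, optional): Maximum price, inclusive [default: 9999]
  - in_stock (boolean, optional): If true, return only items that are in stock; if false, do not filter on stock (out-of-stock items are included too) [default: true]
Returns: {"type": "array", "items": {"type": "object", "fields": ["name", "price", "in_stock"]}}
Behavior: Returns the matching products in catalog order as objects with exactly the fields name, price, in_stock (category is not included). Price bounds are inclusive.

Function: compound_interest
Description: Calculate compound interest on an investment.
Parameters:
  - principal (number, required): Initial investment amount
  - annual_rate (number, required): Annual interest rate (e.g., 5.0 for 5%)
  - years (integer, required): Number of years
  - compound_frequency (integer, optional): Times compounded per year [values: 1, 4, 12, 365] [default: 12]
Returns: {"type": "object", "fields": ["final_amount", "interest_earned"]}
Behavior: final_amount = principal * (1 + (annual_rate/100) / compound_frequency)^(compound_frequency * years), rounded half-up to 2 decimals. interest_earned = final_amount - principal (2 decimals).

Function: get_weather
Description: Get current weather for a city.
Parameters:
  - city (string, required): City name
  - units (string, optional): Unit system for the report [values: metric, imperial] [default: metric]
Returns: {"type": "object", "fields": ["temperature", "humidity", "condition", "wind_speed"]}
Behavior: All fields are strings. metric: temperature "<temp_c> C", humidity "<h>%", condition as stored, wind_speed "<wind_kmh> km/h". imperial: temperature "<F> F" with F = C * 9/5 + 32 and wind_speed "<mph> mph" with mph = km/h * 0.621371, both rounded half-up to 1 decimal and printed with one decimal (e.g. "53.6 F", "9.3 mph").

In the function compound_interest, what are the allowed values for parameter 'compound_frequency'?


The compound_interest spec declares:
  - compound_frequency (integer, optional): Times compounded per year [values: 1, 4, 12, 365] [default: 12]
Allowed values:
1, 4, 12, 365


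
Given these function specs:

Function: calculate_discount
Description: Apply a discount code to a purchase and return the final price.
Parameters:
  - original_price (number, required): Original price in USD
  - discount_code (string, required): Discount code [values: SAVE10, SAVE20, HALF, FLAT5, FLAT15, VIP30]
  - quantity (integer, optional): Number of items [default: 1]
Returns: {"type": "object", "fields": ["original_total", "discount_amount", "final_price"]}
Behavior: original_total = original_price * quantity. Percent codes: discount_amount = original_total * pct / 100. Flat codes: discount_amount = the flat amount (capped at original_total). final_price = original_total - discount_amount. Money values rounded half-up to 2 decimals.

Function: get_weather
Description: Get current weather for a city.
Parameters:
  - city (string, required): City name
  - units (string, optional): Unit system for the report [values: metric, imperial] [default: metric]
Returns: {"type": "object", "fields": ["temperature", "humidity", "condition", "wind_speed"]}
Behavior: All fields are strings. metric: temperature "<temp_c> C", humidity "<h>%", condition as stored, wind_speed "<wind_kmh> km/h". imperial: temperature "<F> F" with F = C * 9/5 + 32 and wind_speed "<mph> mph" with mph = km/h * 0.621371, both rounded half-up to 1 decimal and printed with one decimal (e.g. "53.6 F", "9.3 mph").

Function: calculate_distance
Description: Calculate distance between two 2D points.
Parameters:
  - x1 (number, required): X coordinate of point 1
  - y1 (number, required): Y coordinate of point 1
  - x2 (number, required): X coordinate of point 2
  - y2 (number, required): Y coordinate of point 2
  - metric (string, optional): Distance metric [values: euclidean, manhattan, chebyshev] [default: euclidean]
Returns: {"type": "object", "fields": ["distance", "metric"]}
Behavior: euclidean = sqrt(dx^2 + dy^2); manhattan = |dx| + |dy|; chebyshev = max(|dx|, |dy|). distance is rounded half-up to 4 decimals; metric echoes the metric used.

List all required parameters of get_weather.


Parameters of get_weather and their required/optional flag:
  city: required
  units: optional
city
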